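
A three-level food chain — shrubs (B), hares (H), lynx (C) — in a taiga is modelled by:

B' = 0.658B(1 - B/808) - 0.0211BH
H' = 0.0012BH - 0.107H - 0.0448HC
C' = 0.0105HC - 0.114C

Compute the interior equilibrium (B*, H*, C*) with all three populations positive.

From dC/dt = 0: 0.0105H* = 0.114, so H* = 10.9.
From dB/dt = 0: 0.658(1 - B*/808) = 0.0211·10.9, giving B* = 808·(1 - 0.348) = 527.
From dH/dt = 0: 0.0012·527 - 0.107 = 0.0448C*, so C* = 0.525/0.0448 = 11.7.

B* ≈ 527, H* ≈ 10.9, C* ≈ 11.7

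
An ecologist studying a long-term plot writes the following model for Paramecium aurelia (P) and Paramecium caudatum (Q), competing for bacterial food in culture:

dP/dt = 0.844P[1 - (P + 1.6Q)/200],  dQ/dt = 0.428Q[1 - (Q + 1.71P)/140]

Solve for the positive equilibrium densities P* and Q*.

P* ≈ 13.8, Q* ≈ 116

Setting both brackets to zero gives the nullclines P + 1.6Q = 200 and 1.71P + Q = 140.
Substituting Q = 140 - 1.71P into the first: P(1 - 1.6·1.71) = 200 - 1.6·140.
So P* = -24/-1.74 = 13.8, and then Q* = 140 - 1.71·13.8 = 116.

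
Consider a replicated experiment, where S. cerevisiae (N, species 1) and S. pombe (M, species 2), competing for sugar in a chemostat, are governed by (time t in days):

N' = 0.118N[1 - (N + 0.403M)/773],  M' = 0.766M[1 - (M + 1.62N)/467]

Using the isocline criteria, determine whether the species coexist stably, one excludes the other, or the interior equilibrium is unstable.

Compare the nullcline intercepts: K1/α12 = 773/0.403 = 1920 > K2 = 467; K2/α21 = 467/1.62 = 288 < K1 = 773.
Since the inequalities point opposite ways, species 1 can invade but species 2 cannot.

species 1 excludes species 2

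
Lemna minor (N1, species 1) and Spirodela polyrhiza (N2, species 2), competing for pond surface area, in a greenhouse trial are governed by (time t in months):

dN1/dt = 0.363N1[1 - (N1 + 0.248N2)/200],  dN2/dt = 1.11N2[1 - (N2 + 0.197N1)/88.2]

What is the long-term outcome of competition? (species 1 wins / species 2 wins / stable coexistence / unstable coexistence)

stable coexistence

Compare the nullcline intercepts: K1/α12 = 200/0.248 = 806 > K2 = 88.2; K2/α21 = 88.2/0.197 = 448 > K1 = 200.
Since both inequalities hold, each species can invade when rare, so the interior equilibrium is stable.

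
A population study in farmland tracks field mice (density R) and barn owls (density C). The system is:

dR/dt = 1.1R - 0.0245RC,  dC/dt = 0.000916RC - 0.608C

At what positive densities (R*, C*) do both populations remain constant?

R* ≈ 664, C* ≈ 44.9

Set dC/dt = 0 with C > 0: 0.000916R - 0.608 = 0, so R* = 0.608/0.000916 = 664.
Set dR/dt = 0 with R > 0: 1.1 - 0.0245C = 0, so C* = 1.1/0.0245 = 44.9.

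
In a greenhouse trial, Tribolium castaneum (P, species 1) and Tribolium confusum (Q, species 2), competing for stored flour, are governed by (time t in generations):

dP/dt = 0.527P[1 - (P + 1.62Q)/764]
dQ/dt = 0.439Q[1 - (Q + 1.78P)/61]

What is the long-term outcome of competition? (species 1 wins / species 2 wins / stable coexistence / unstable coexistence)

species 1 excludes species 2

Compare the nullcline intercepts: K1/α12 = 764/1.62 = 472 > K2 = 61; K2/α21 = 61/1.78 = 34.3 < K1 = 764.
Since the inequalities point opposite ways, species 1 can invade but species 2 cannot.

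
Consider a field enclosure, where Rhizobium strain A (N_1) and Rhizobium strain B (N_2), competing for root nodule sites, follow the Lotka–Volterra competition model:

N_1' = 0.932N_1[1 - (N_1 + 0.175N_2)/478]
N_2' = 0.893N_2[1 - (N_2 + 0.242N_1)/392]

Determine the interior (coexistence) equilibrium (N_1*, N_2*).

Setting both brackets to zero gives the nullclines N_1 + 0.175N_2 = 478 and 0.242N_1 + N_2 = 392.
Substituting N_2 = 392 - 0.242N_1 into the first: N_1(1 - 0.175·0.242) = 478 - 0.175·392.
So N_1* = 409/0.958 = 428, and then N_2* = 392 - 0.242·428 = 289.

N_1* ≈ 428, N_2* ≈ 289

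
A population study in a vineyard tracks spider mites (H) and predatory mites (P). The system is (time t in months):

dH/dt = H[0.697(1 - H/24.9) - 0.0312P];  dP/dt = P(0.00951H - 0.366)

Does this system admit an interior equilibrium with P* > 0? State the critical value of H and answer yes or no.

Threshold H = 38.5; K < 38.5, so no, the predator goes extinct.

The predator equation gives dP/dt > 0 only when H > 0.366/0.00951 = 38.5.
Without the predator, H → K = 24.9. Since 24.9 < 38.5, the predator cannot invade.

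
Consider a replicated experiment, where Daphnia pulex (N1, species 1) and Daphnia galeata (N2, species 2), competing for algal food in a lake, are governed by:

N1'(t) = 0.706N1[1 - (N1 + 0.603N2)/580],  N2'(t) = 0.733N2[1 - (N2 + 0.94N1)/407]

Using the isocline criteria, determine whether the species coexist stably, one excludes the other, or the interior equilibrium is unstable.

Compare the nullcline intercepts: K1/α12 = 580/0.603 = 962 > K2 = 407; K2/α21 = 407/0.94 = 433 < K1 = 580.
Since the inequalities point opposite ways, species 1 can invade but species 2 cannot.

species 1 excludes species 2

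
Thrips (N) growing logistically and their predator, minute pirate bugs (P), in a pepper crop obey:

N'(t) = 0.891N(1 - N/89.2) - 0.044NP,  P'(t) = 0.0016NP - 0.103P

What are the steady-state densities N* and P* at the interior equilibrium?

N* ≈ 64.4, P* ≈ 5.64

From dP/dt = 0 with P > 0: 0.0016N* = 0.103, so N* = 64.4.
Substitute into dN/dt = 0: 0.891(1 - 64.4/89.2) = 0.044P*.
The bracket is 0.278, giving P* = 0.248/0.044 = 5.64.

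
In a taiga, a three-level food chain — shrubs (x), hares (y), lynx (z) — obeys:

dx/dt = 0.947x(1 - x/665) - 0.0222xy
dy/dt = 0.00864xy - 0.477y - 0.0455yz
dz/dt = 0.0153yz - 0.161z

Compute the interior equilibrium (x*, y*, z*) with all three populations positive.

x* ≈ 501, y* ≈ 10.5, z* ≈ 84.6

From dz/dt = 0: 0.0153y* = 0.161, so y* = 10.5.
From dx/dt = 0: 0.947(1 - x*/665) = 0.0222·10.5, giving x* = 665·(1 - 0.247) = 501.
From dy/dt = 0: 0.00864·501 - 0.477 = 0.0455z*, so z* = 3.85/0.0455 = 84.6.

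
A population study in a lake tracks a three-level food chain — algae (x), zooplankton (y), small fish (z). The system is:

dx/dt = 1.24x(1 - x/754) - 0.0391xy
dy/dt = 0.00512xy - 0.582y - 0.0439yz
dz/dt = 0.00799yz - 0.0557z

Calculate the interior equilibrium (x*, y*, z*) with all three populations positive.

From dz/dt = 0: 0.00799y* = 0.0557, so y* = 6.97.
From dx/dt = 0: 1.24(1 - x*/754) = 0.0391·6.97, giving x* = 754·(1 - 0.22) = 588.
From dy/dt = 0: 0.00512·588 - 0.582 = 0.0439z*, so z* = 2.43/0.0439 = 55.4.

x* ≈ 588, y* ≈ 6.97, z* ≈ 55.4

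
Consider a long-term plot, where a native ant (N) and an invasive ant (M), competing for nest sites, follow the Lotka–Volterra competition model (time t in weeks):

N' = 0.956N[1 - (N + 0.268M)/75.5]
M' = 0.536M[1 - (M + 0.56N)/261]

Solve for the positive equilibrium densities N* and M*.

N* ≈ 6.53, M* ≈ 257

Setting both brackets to zero gives the nullclines N + 0.268M = 75.5 and 0.56N + M = 261.
Substituting M = 261 - 0.56N into the first: N(1 - 0.268·0.56) = 75.5 - 0.268·261.
So N* = 5.55/0.85 = 6.53, and then M* = 261 - 0.56·6.53 = 257.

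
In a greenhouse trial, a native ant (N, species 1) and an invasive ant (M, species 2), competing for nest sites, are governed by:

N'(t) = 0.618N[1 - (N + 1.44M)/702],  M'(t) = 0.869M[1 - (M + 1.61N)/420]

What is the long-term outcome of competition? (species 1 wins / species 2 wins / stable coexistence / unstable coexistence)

Compare the nullcline intercepts: K1/α12 = 702/1.44 = 488 > K2 = 420; K2/α21 = 420/1.61 = 261 < K1 = 702.
Since the inequalities point opposite ways, species 1 can invade but species 2 cannot.

species 1 excludes species 2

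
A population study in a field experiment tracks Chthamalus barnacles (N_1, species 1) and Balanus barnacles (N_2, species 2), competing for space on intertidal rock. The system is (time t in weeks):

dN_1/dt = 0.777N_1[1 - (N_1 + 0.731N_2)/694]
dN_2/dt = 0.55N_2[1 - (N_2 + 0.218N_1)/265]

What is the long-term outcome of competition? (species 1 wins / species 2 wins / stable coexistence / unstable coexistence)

Compare the nullcline intercepts: K1/α12 = 694/0.731 = 949 > K2 = 265; K2/α21 = 265/0.218 = 1220 > K1 = 694.
Since both inequalities hold, each species can invade when rare, so the interior equilibrium is stable.

stable coexistence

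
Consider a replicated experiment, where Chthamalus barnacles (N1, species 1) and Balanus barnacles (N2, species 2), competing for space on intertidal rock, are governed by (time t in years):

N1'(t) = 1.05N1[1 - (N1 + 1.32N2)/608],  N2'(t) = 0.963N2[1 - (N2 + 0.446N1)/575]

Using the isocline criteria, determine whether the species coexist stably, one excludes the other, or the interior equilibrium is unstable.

species 2 excludes species 1

Compare the nullcline intercepts: K1/α12 = 608/1.32 = 461 < K2 = 575; K2/α21 = 575/0.446 = 1290 > K1 = 608.
Since the inequalities point opposite ways, species 2 can invade but species 1 cannot.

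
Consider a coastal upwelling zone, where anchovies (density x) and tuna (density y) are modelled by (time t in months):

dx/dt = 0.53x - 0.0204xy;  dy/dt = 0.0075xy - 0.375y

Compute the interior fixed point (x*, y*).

x* ≈ 50, y* ≈ 26

Set dy/dt = 0 with y > 0: 0.0075x - 0.375 = 0, so x* = 0.375/0.0075 = 50.
Set dx/dt = 0 with x > 0: 0.53 - 0.0204y = 0, so y* = 0.53/0.0204 = 26.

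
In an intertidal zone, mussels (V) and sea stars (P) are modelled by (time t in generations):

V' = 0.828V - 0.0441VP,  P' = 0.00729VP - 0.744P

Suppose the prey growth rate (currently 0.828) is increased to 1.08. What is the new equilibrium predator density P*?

P* ≈ 24.5

At the interior fixed point, setting dV/dt = 0 with V > 0 fixes P* = (prey growth rate)/(VP coefficient) — independent of the other coefficients.
With the change, P* = 1.08/0.0441 = 24.5; it rises from 18.8.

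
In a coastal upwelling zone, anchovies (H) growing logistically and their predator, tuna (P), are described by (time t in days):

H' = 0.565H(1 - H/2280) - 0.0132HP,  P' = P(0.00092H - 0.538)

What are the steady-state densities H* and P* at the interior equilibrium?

H* ≈ 585, P* ≈ 31.8

From dP/dt = 0 with P > 0: 0.00092H* = 0.538, so H* = 585.
Substitute into dH/dt = 0: 0.565(1 - 585/2280) = 0.0132P*.
The bracket is 0.744, giving P* = 0.42/0.0132 = 31.8.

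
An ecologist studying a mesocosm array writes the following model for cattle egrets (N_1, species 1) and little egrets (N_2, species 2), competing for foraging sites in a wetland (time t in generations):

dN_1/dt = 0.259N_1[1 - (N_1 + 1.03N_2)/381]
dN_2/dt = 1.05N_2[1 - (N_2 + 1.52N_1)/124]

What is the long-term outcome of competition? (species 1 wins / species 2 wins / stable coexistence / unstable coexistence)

species 1 excludes species 2

Compare the nullcline intercepts: K1/α12 = 381/1.03 = 370 > K2 = 124; K2/α21 = 124/1.52 = 81.6 < K1 = 381.
Since the inequalities point opposite ways, species 1 can invade but species 2 cannot.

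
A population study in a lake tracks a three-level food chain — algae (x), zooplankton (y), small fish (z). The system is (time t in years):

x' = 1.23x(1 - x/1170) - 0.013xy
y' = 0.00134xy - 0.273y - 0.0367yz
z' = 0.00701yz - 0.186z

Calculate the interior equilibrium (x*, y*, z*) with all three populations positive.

From dz/dt = 0: 0.00701y* = 0.186, so y* = 26.5.
From dx/dt = 0: 1.23(1 - x*/1170) = 0.013·26.5, giving x* = 1170·(1 - 0.28) = 842.
From dy/dt = 0: 0.00134·842 - 0.273 = 0.0367z*, so z* = 0.855/0.0367 = 23.3.

x* ≈ 842, y* ≈ 26.5, z* ≈ 23.3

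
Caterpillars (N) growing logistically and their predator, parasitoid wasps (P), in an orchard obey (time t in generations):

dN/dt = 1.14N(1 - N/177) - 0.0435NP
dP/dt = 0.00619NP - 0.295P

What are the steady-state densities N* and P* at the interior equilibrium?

N* ≈ 47.7, P* ≈ 19.2

From dP/dt = 0 with P > 0: 0.00619N* = 0.295, so N* = 47.7.
Substitute into dN/dt = 0: 1.14(1 - 47.7/177) = 0.0435P*.
The bracket is 0.731, giving P* = 0.833/0.0435 = 19.2.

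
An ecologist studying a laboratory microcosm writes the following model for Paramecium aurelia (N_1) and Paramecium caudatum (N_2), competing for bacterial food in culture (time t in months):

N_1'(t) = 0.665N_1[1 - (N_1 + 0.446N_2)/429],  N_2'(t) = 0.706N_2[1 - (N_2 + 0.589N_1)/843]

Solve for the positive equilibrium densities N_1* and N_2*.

N_1* ≈ 71.9, N_2* ≈ 801

Setting both brackets to zero gives the nullclines N_1 + 0.446N_2 = 429 and 0.589N_1 + N_2 = 843.
Substituting N_2 = 843 - 0.589N_1 into the first: N_1(1 - 0.446·0.589) = 429 - 0.446·843.
So N_1* = 53/0.737 = 71.9, and then N_2* = 843 - 0.589·71.9 = 801.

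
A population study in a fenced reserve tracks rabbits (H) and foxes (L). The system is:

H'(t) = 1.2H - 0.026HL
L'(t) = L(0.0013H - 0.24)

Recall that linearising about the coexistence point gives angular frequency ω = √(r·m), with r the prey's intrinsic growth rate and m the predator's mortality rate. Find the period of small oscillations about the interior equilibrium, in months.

T ≈ 11.7 months

Here r = 1.2 and m = 0.24, so r·m = 0.288.
ω = √0.288 = 0.537 per month, hence T = 2π/ω ≈ 11.7 months.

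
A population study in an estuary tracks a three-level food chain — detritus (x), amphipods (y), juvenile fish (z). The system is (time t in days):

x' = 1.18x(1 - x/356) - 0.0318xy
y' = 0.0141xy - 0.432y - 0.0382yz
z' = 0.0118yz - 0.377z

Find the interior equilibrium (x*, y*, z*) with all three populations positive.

From dz/dt = 0: 0.0118y* = 0.377, so y* = 31.9.
From dx/dt = 0: 1.18(1 - x*/356) = 0.0318·31.9, giving x* = 356·(1 - 0.861) = 49.5.
From dy/dt = 0: 0.0141·49.5 - 0.432 = 0.0382z*, so z* = 0.266/0.0382 = 6.96.

x* ≈ 49.5, y* ≈ 31.9, z* ≈ 6.96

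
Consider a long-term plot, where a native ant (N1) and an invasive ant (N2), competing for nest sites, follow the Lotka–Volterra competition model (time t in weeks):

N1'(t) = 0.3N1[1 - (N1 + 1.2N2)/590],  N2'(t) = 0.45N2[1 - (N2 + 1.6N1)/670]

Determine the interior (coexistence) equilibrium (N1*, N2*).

Setting both brackets to zero gives the nullclines N1 + 1.2N2 = 590 and 1.6N1 + N2 = 670.
Substituting N2 = 670 - 1.6N1 into the first: N1(1 - 1.2·1.6) = 590 - 1.2·670.
So N1* = -214/-0.92 = 233, and then N2* = 670 - 1.6·233 = 298.

N1* ≈ 233, N2* ≈ 298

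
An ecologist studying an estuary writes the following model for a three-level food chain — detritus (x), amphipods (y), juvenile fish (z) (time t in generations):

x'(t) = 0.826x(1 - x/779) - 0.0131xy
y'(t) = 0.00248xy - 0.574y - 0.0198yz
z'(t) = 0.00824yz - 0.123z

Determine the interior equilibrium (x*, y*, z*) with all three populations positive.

x* ≈ 595, y* ≈ 14.9, z* ≈ 45.5

From dz/dt = 0: 0.00824y* = 0.123, so y* = 14.9.
From dx/dt = 0: 0.826(1 - x*/779) = 0.0131·14.9, giving x* = 779·(1 - 0.237) = 595.
From dy/dt = 0: 0.00248·595 - 0.574 = 0.0198z*, so z* = 0.901/0.0198 = 45.5.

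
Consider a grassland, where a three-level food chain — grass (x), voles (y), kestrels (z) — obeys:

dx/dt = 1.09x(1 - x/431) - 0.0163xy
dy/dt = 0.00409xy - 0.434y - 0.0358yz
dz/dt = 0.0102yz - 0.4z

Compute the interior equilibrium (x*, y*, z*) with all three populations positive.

x* ≈ 178, y* ≈ 39.2, z* ≈ 8.24

From dz/dt = 0: 0.0102y* = 0.4, so y* = 39.2.
From dx/dt = 0: 1.09(1 - x*/431) = 0.0163·39.2, giving x* = 431·(1 - 0.586) = 178.
From dy/dt = 0: 0.00409·178 - 0.434 = 0.0358z*, so z* = 0.295/0.0358 = 8.24.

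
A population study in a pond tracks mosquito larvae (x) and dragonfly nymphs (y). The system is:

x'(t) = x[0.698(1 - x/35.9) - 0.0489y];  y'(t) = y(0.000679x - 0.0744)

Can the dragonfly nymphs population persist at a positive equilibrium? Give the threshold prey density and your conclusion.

Threshold x = 110; K < 110, so no, the predator goes extinct.

The predator equation gives dy/dt > 0 only when x > 0.0744/0.000679 = 110.
Without the predator, x → K = 35.9. Since 35.9 < 110, the predator cannot invade.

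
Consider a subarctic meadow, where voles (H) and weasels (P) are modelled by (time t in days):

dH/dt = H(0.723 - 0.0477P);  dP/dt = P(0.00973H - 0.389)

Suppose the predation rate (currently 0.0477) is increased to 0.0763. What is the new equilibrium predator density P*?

At the interior fixed point, setting dH/dt = 0 with H > 0 fixes P* = (prey growth rate)/(HP coefficient) — independent of the other coefficients.
With the change, P* = 0.723/0.0763 = 9.48; it falls from 15.2.

P* ≈ 9.48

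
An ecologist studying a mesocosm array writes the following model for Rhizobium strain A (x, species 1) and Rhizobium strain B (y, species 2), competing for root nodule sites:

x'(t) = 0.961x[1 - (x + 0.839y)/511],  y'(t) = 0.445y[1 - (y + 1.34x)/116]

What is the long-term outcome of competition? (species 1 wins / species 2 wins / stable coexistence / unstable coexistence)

Compare the nullcline intercepts: K1/α12 = 511/0.839 = 609 > K2 = 116; K2/α21 = 116/1.34 = 86.6 < K1 = 511.
Since the inequalities point opposite ways, species 1 can invade but species 2 cannot.

species 1 excludes species 2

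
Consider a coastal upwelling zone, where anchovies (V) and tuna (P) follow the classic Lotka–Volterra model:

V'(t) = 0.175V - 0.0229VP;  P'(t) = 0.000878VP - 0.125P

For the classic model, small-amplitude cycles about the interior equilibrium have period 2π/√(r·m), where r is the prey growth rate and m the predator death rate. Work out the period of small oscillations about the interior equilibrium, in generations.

T ≈ 42.5 generations

Here r = 0.175 and m = 0.125, so r·m = 0.0219.
ω = √0.0219 = 0.148 per generation, hence T = 2π/ω ≈ 42.5 generations.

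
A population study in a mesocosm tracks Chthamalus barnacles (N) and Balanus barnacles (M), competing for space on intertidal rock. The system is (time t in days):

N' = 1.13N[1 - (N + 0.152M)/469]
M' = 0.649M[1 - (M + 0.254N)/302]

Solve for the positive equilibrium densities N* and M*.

Setting both brackets to zero gives the nullclines N + 0.152M = 469 and 0.254N + M = 302.
Substituting M = 302 - 0.254N into the first: N(1 - 0.152·0.254) = 469 - 0.152·302.
So N* = 423/0.961 = 440, and then M* = 302 - 0.254·440 = 190.

N* ≈ 440, M* ≈ 190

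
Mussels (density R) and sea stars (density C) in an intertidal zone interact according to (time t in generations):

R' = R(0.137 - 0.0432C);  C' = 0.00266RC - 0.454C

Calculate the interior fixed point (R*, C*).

Set dC/dt = 0 with C > 0: 0.00266R - 0.454 = 0, so R* = 0.454/0.00266 = 171.
Set dR/dt = 0 with R > 0: 0.137 - 0.0432C = 0, so C* = 0.137/0.0432 = 3.17.

R* ≈ 171, C* ≈ 3.17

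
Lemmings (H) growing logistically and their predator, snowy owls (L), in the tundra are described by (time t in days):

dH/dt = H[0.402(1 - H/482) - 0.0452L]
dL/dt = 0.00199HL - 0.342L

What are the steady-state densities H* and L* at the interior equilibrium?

H* ≈ 172, L* ≈ 5.72

From dL/dt = 0 with L > 0: 0.00199H* = 0.342, so H* = 172.
Substitute into dH/dt = 0: 0.402(1 - 172/482) = 0.0452L*.
The bracket is 0.643, giving L* = 0.259/0.0452 = 5.72.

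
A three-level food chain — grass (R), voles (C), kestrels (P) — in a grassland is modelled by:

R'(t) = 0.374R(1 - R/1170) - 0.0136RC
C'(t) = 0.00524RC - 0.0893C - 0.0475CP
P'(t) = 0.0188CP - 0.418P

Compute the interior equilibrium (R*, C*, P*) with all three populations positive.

From dP/dt = 0: 0.0188C* = 0.418, so C* = 22.2.
From dR/dt = 0: 0.374(1 - R*/1170) = 0.0136·22.2, giving R* = 1170·(1 - 0.809) = 224.
From dC/dt = 0: 0.00524·224 - 0.0893 = 0.0475P*, so P* = 1.08/0.0475 = 22.8.

R* ≈ 224, C* ≈ 22.2, P* ≈ 22.8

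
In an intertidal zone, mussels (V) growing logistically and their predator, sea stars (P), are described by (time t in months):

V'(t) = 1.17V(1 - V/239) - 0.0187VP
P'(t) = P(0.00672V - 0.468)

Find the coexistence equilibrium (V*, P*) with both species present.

V* ≈ 69.6, P* ≈ 44.3

From dP/dt = 0 with P > 0: 0.00672V* = 0.468, so V* = 69.6.
Substitute into dV/dt = 0: 1.17(1 - 69.6/239) = 0.0187P*.
The bracket is 0.709, giving P* = 0.829/0.0187 = 44.3.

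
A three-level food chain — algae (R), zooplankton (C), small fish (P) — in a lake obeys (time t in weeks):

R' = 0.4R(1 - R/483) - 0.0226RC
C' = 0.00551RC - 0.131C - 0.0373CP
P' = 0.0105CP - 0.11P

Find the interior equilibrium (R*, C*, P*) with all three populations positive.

R* ≈ 197, C* ≈ 10.5, P* ≈ 25.6

From dP/dt = 0: 0.0105C* = 0.11, so C* = 10.5.
From dR/dt = 0: 0.4(1 - R*/483) = 0.0226·10.5, giving R* = 483·(1 - 0.592) = 197.
From dC/dt = 0: 0.00551·197 - 0.131 = 0.0373P*, so P* = 0.955/0.0373 = 25.6.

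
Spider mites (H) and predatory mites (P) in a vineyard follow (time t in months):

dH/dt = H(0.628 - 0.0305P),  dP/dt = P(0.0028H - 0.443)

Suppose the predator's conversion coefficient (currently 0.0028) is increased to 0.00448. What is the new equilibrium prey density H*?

At the interior fixed point, setting dP/dt = 0 with P > 0 fixes H* = (predator death rate)/(HP coefficient) — independent of the other coefficients.
With the change, H* = 0.443/0.00448 = 98.9; it falls from 158.

H* ≈ 98.9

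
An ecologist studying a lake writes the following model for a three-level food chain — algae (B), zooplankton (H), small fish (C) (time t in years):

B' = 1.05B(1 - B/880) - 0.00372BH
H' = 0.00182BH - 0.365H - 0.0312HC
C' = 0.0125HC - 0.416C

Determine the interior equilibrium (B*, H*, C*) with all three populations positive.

From dC/dt = 0: 0.0125H* = 0.416, so H* = 33.3.
From dB/dt = 0: 1.05(1 - B*/880) = 0.00372·33.3, giving B* = 880·(1 - 0.118) = 776.
From dH/dt = 0: 0.00182·776 - 0.365 = 0.0312C*, so C* = 1.05/0.0312 = 33.6.

B* ≈ 776, H* ≈ 33.3, C* ≈ 33.6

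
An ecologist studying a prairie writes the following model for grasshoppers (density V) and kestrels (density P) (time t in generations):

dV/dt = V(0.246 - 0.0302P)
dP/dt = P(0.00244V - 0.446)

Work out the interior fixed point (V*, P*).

V* ≈ 183, P* ≈ 8.15

Set dP/dt = 0 with P > 0: 0.00244V - 0.446 = 0, so V* = 0.446/0.00244 = 183.
Set dV/dt = 0 with V > 0: 0.246 - 0.0302P = 0, so P* = 0.246/0.0302 = 8.15.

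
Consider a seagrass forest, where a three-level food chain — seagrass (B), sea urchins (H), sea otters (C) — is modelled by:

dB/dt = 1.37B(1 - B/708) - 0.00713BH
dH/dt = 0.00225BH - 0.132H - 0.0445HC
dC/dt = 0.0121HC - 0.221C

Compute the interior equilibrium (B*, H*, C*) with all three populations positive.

From dC/dt = 0: 0.0121H* = 0.221, so H* = 18.3.
From dB/dt = 0: 1.37(1 - B*/708) = 0.00713·18.3, giving B* = 708·(1 - 0.0951) = 641.
From dH/dt = 0: 0.00225·641 - 0.132 = 0.0445C*, so C* = 1.31/0.0445 = 29.4.

B* ≈ 641, H* ≈ 18.3, C* ≈ 29.4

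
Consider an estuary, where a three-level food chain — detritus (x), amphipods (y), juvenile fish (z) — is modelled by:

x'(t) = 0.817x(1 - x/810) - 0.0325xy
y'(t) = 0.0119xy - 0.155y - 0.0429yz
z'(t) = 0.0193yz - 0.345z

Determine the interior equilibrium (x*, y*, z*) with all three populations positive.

From dz/dt = 0: 0.0193y* = 0.345, so y* = 17.9.
From dx/dt = 0: 0.817(1 - x*/810) = 0.0325·17.9, giving x* = 810·(1 - 0.711) = 234.
From dy/dt = 0: 0.0119·234 - 0.155 = 0.0429z*, so z* = 2.63/0.0429 = 61.3.

x* ≈ 234, y* ≈ 17.9, z* ≈ 61.3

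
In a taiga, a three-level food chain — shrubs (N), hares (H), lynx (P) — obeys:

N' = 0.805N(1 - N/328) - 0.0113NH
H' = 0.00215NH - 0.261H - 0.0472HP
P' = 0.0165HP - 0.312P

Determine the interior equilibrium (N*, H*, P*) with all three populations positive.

N* ≈ 241, H* ≈ 18.9, P* ≈ 5.45

From dP/dt = 0: 0.0165H* = 0.312, so H* = 18.9.
From dN/dt = 0: 0.805(1 - N*/328) = 0.0113·18.9, giving N* = 328·(1 - 0.265) = 241.
From dH/dt = 0: 0.00215·241 - 0.261 = 0.0472P*, so P* = 0.257/0.0472 = 5.45.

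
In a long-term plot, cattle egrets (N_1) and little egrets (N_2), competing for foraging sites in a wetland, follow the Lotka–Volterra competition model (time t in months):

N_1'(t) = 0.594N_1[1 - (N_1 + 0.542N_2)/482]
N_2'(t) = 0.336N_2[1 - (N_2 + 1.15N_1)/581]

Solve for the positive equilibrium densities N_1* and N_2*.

Setting both brackets to zero gives the nullclines N_1 + 0.542N_2 = 482 and 1.15N_1 + N_2 = 581.
Substituting N_2 = 581 - 1.15N_1 into the first: N_1(1 - 0.542·1.15) = 482 - 0.542·581.
So N_1* = 167/0.377 = 444, and then N_2* = 581 - 1.15·444 = 70.9.

N_1* ≈ 444, N_2* ≈ 70.9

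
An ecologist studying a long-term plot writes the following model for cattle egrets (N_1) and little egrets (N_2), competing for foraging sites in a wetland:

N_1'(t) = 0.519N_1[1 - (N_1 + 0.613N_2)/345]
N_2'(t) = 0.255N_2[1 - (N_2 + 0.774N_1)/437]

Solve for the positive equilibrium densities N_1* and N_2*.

N_1* ≈ 147, N_2* ≈ 323

Setting both brackets to zero gives the nullclines N_1 + 0.613N_2 = 345 and 0.774N_1 + N_2 = 437.
Substituting N_2 = 437 - 0.774N_1 into the first: N_1(1 - 0.613·0.774) = 345 - 0.613·437.
So N_1* = 77.1/0.526 = 147, and then N_2* = 437 - 0.774·147 = 323.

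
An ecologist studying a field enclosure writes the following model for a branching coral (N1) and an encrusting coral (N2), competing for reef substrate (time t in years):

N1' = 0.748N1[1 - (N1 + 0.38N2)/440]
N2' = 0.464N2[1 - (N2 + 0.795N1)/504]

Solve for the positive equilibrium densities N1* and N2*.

Setting both brackets to zero gives the nullclines N1 + 0.38N2 = 440 and 0.795N1 + N2 = 504.
Substituting N2 = 504 - 0.795N1 into the first: N1(1 - 0.38·0.795) = 440 - 0.38·504.
So N1* = 248/0.698 = 356, and then N2* = 504 - 0.795·356 = 221.

N1* ≈ 356, N2* ≈ 221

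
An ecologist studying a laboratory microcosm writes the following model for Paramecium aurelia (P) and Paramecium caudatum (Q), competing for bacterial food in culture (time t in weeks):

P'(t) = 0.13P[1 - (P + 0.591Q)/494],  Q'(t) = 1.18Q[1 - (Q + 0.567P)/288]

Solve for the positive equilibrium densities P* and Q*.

Setting both brackets to zero gives the nullclines P + 0.591Q = 494 and 0.567P + Q = 288.
Substituting Q = 288 - 0.567P into the first: P(1 - 0.591·0.567) = 494 - 0.591·288.
So P* = 324/0.665 = 487, and then Q* = 288 - 0.567·487 = 11.9.

P* ≈ 487, Q* ≈ 11.9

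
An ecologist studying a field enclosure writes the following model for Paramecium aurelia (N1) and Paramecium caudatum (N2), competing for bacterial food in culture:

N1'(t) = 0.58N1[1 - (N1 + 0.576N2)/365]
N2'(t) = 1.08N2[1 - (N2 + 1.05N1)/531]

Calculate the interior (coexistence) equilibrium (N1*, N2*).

Setting both brackets to zero gives the nullclines N1 + 0.576N2 = 365 and 1.05N1 + N2 = 531.
Substituting N2 = 531 - 1.05N1 into the first: N1(1 - 0.576·1.05) = 365 - 0.576·531.
So N1* = 59.1/0.395 = 150, and then N2* = 531 - 1.05·150 = 374.

N1* ≈ 150, N2* ≈ 374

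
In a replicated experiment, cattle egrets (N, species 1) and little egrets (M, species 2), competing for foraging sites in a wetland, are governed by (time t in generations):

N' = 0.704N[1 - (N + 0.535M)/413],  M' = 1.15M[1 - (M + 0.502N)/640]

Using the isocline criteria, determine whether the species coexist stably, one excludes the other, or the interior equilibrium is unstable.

Compare the nullcline intercepts: K1/α12 = 413/0.535 = 772 > K2 = 640; K2/α21 = 640/0.502 = 1270 > K1 = 413.
Since both inequalities hold, each species can invade when rare, so the interior equilibrium is stable.

stable coexistence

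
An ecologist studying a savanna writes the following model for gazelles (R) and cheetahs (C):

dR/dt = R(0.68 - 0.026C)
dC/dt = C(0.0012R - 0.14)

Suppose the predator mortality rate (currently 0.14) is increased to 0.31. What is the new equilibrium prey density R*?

R* ≈ 258

At the interior fixed point, setting dC/dt = 0 with C > 0 fixes R* = (predator death rate)/(RC coefficient) — independent of the other coefficients.
With the change, R* = 0.31/0.0012 = 258; it rises from 117.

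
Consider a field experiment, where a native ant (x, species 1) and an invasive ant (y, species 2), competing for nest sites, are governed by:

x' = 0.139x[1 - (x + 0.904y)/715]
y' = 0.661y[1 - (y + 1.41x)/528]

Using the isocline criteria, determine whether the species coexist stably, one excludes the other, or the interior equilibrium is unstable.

Compare the nullcline intercepts: K1/α12 = 715/0.904 = 791 > K2 = 528; K2/α21 = 528/1.41 = 374 < K1 = 715.
Since the inequalities point opposite ways, species 1 can invade but species 2 cannot.

species 1 excludes species 2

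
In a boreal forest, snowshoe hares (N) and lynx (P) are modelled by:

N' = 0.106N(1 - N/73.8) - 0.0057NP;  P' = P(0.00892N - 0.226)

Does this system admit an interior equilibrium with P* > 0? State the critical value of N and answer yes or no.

The predator equation gives dP/dt > 0 only when N > 0.226/0.00892 = 25.3.
Without the predator, N → K = 73.8. Since 73.8 > 25.3, the predator can invade and persist.

Threshold N = 25.3; K > 25.3, so yes, the predator persists.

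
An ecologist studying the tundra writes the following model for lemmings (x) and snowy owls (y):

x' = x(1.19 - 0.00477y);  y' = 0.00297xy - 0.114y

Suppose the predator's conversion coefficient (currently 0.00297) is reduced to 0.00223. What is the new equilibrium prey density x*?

x* ≈ 51.1

At the interior fixed point, setting dy/dt = 0 with y > 0 fixes x* = (predator death rate)/(xy coefficient) — independent of the other coefficients.
With the change, x* = 0.114/0.00223 = 51.1; it rises from 38.4.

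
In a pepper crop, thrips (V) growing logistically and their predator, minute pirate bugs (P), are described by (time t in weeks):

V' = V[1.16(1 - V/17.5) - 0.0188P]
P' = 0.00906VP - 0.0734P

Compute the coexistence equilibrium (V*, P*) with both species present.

From dP/dt = 0 with P > 0: 0.00906V* = 0.0734, so V* = 8.1.
Substitute into dV/dt = 0: 1.16(1 - 8.1/17.5) = 0.0188P*.
The bracket is 0.537, giving P* = 0.623/0.0188 = 33.1.

V* ≈ 8.1, P* ≈ 33.1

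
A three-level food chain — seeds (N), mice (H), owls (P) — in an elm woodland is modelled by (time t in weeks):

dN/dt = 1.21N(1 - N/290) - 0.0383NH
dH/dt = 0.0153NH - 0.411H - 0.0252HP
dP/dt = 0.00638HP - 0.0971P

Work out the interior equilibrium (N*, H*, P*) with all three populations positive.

From dP/dt = 0: 0.00638H* = 0.0971, so H* = 15.2.
From dN/dt = 0: 1.21(1 - N*/290) = 0.0383·15.2, giving N* = 290·(1 - 0.482) = 150.
From dH/dt = 0: 0.0153·150 - 0.411 = 0.0252P*, so P* = 1.89/0.0252 = 74.9.

N* ≈ 150, H* ≈ 15.2, P* ≈ 74.9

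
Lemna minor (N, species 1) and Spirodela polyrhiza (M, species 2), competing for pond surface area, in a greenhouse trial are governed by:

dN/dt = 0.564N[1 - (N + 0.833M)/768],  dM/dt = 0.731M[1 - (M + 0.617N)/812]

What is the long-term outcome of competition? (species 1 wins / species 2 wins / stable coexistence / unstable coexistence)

Compare the nullcline intercepts: K1/α12 = 768/0.833 = 922 > K2 = 812; K2/α21 = 812/0.617 = 1320 > K1 = 768.
Since both inequalities hold, each species can invade when rare, so the interior equilibrium is stable.

stable coexistence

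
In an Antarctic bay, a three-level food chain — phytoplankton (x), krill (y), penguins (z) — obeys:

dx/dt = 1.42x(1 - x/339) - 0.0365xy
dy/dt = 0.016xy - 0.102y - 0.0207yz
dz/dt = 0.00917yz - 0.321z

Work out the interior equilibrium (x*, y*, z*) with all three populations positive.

x* ≈ 34, y* ≈ 35, z* ≈ 21.3

From dz/dt = 0: 0.00917y* = 0.321, so y* = 35.
From dx/dt = 0: 1.42(1 - x*/339) = 0.0365·35, giving x* = 339·(1 - 0.9) = 34.
From dy/dt = 0: 0.016·34 - 0.102 = 0.0207z*, so z* = 0.442/0.0207 = 21.3.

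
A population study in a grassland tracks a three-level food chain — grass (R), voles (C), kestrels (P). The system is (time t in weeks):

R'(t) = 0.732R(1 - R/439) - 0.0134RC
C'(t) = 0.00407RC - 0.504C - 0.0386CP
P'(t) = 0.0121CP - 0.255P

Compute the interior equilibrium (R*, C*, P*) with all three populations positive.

R* ≈ 270, C* ≈ 21.1, P* ≈ 15.4

From dP/dt = 0: 0.0121C* = 0.255, so C* = 21.1.
From dR/dt = 0: 0.732(1 - R*/439) = 0.0134·21.1, giving R* = 439·(1 - 0.386) = 270.
From dC/dt = 0: 0.00407·270 - 0.504 = 0.0386P*, so P* = 0.593/0.0386 = 15.4.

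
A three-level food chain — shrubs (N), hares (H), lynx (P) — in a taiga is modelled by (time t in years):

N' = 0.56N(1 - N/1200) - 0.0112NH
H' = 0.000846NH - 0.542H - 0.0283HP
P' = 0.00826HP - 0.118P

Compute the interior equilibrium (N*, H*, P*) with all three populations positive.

From dP/dt = 0: 0.00826H* = 0.118, so H* = 14.3.
From dN/dt = 0: 0.56(1 - N*/1200) = 0.0112·14.3, giving N* = 1200·(1 - 0.286) = 857.
From dH/dt = 0: 0.000846·857 - 0.542 = 0.0283P*, so P* = 0.183/0.0283 = 6.47.

N* ≈ 857, H* ≈ 14.3, P* ≈ 6.47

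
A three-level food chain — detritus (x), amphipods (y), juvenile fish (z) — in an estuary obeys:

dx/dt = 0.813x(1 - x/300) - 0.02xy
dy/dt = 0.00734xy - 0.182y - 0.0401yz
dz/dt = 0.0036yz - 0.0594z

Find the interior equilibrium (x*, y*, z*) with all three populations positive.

From dz/dt = 0: 0.0036y* = 0.0594, so y* = 16.5.
From dx/dt = 0: 0.813(1 - x*/300) = 0.02·16.5, giving x* = 300·(1 - 0.406) = 178.
From dy/dt = 0: 0.00734·178 - 0.182 = 0.0401z*, so z* = 1.13/0.0401 = 28.1.

x* ≈ 178, y* ≈ 16.5, z* ≈ 28.1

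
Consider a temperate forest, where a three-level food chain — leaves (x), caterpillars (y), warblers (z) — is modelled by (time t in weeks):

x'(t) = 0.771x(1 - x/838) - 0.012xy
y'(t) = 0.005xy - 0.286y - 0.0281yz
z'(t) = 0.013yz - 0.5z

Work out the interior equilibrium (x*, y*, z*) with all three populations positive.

From dz/dt = 0: 0.013y* = 0.5, so y* = 38.5.
From dx/dt = 0: 0.771(1 - x*/838) = 0.012·38.5, giving x* = 838·(1 - 0.599) = 336.
From dy/dt = 0: 0.005·336 - 0.286 = 0.0281z*, so z* = 1.4/0.0281 = 49.7.

x* ≈ 336, y* ≈ 38.5, z* ≈ 49.7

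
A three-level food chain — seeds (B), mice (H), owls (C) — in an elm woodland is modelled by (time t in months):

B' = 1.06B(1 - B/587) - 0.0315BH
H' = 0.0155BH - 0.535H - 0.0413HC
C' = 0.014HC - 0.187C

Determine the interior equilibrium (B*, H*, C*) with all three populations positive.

B* ≈ 354, H* ≈ 13.4, C* ≈ 120

From dC/dt = 0: 0.014H* = 0.187, so H* = 13.4.
From dB/dt = 0: 1.06(1 - B*/587) = 0.0315·13.4, giving B* = 587·(1 - 0.397) = 354.
From dH/dt = 0: 0.0155·354 - 0.535 = 0.0413C*, so C* = 4.95/0.0413 = 120.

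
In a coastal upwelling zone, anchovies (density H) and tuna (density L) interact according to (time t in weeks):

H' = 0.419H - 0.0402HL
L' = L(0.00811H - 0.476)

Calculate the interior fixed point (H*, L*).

H* ≈ 58.7, L* ≈ 10.4

Set dL/dt = 0 with L > 0: 0.00811H - 0.476 = 0, so H* = 0.476/0.00811 = 58.7.
Set dH/dt = 0 with H > 0: 0.419 - 0.0402L = 0, so L* = 0.419/0.0402 = 10.4.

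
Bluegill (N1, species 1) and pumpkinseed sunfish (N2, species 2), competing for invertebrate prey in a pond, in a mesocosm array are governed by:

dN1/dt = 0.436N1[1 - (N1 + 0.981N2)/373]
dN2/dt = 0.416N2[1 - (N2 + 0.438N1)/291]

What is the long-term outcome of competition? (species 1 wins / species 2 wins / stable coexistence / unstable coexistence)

stable coexistence

Compare the nullcline intercepts: K1/α12 = 373/0.981 = 380 > K2 = 291; K2/α21 = 291/0.438 = 664 > K1 = 373.
Since both inequalities hold, each species can invade when rare, so the interior equilibrium is stable.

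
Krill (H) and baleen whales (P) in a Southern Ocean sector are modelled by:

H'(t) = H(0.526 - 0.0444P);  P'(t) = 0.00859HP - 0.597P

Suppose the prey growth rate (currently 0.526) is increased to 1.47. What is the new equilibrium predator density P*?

At the interior fixed point, setting dH/dt = 0 with H > 0 fixes P* = (prey growth rate)/(HP coefficient) — independent of the other coefficients.
With the change, P* = 1.47/0.0444 = 33.1; it rises from 11.8.

P* ≈ 33.1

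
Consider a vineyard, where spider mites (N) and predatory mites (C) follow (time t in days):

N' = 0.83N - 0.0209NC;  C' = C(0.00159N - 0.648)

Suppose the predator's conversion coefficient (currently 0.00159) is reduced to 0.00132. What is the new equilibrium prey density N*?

At the interior fixed point, setting dC/dt = 0 with C > 0 fixes N* = (predator death rate)/(NC coefficient) — independent of the other coefficients.
With the change, N* = 0.648/0.00132 = 491; it rises from 408.

N* ≈ 491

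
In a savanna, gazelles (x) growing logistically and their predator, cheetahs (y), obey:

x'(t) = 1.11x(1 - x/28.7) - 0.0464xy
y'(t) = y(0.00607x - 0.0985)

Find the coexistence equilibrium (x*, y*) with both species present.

x* ≈ 16.2, y* ≈ 10.4

From dy/dt = 0 with y > 0: 0.00607x* = 0.0985, so x* = 16.2.
Substitute into dx/dt = 0: 1.11(1 - 16.2/28.7) = 0.0464y*.
The bracket is 0.435, giving y* = 0.482/0.0464 = 10.4.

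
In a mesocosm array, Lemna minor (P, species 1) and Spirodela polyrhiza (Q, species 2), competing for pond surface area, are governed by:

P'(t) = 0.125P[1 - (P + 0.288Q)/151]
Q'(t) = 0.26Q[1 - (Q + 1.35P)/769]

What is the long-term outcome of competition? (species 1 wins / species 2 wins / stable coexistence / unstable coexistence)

Compare the nullcline intercepts: K1/α12 = 151/0.288 = 524 < K2 = 769; K2/α21 = 769/1.35 = 570 > K1 = 151.
Since the inequalities point opposite ways, species 2 can invade but species 1 cannot.

species 2 excludes species 1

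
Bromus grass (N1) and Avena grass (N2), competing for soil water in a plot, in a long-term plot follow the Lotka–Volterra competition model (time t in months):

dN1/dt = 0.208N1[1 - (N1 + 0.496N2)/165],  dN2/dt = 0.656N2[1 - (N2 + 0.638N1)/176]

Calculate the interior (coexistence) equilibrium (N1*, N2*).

Setting both brackets to zero gives the nullclines N1 + 0.496N2 = 165 and 0.638N1 + N2 = 176.
Substituting N2 = 176 - 0.638N1 into the first: N1(1 - 0.496·0.638) = 165 - 0.496·176.
So N1* = 77.7/0.684 = 114, and then N2* = 176 - 0.638·114 = 103.

N1* ≈ 114, N2* ≈ 103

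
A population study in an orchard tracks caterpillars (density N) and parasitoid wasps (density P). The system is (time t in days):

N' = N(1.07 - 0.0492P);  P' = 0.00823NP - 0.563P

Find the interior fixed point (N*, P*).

Set dP/dt = 0 with P > 0: 0.00823N - 0.563 = 0, so N* = 0.563/0.00823 = 68.4.
Set dN/dt = 0 with N > 0: 1.07 - 0.0492P = 0, so P* = 1.07/0.0492 = 21.7.

N* ≈ 68.4, P* ≈ 21.7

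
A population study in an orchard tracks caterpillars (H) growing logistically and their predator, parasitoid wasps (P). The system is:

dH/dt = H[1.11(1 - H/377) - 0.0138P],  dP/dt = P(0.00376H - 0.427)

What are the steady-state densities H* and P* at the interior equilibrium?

H* ≈ 114, P* ≈ 56.2

From dP/dt = 0 with P > 0: 0.00376H* = 0.427, so H* = 114.
Substitute into dH/dt = 0: 1.11(1 - 114/377) = 0.0138P*.
The bracket is 0.699, giving P* = 0.776/0.0138 = 56.2.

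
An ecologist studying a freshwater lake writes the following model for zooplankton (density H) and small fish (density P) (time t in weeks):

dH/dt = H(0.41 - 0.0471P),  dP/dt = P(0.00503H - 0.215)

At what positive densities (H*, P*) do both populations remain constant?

Set dP/dt = 0 with P > 0: 0.00503H - 0.215 = 0, so H* = 0.215/0.00503 = 42.7.
Set dH/dt = 0 with H > 0: 0.41 - 0.0471P = 0, so P* = 0.41/0.0471 = 8.7.

H* ≈ 42.7, P* ≈ 8.7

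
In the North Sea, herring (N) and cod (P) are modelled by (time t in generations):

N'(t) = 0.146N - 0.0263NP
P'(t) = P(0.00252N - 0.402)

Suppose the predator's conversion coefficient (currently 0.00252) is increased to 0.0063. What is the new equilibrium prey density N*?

N* ≈ 63.8

At the interior fixed point, setting dP/dt = 0 with P > 0 fixes N* = (predator death rate)/(NP coefficient) — independent of the other coefficients.
With the change, N* = 0.402/0.0063 = 63.8; it falls from 160.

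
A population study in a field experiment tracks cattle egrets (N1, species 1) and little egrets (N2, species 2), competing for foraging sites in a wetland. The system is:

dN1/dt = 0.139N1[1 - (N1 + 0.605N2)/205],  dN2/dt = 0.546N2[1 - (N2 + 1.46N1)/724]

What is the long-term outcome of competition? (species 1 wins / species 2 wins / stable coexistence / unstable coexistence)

Compare the nullcline intercepts: K1/α12 = 205/0.605 = 339 < K2 = 724; K2/α21 = 724/1.46 = 496 > K1 = 205.
Since the inequalities point opposite ways, species 2 can invade but species 1 cannot.

species 2 excludes species 1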